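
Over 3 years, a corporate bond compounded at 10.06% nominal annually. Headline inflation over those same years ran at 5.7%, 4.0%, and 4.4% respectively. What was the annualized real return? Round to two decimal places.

5.12%

Cumulative inflation factor: 1.057 × 1.040 × 1.044 ≈ 1.14765.
Nominal growth factor: 1.33318. Real growth factor = 1.33318 / 1.14765 ≈ 1.16166.
Annualized: 1.16166^(1/3) − 1 ≈ 0.05122.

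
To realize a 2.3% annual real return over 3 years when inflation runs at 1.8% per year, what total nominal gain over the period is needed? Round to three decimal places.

12.946%

Required annual nominal rate: (1+2.3%)(1+1.8%) − 1 = 4.1414%.
Cumulative over 3 years: (1 + 0.041414)^3 − 1 ≈ 0.12946.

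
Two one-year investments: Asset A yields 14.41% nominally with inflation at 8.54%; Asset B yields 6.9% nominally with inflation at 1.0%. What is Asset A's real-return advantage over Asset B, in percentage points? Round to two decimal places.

Asset A real return: 1.1441/1.0854 − 1 = 5.408%.
Asset B real return: 1.069/1.010 − 1 = 5.842%.
Difference: 5.408 − 5.842 = -0.434 pp.

-0.43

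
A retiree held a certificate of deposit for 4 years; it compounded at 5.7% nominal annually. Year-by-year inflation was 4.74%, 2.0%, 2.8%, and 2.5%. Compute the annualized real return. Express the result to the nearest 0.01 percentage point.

Cumulative inflation factor: 1.0474 × 1.020 × 1.028 × 1.025 ≈ 1.12572.
Nominal growth factor: 1.24825. Real growth factor = 1.24825 / 1.12572 ≈ 1.10884.
Annualized: 1.10884^(1/4) − 1 ≈ 0.02617.

2.62%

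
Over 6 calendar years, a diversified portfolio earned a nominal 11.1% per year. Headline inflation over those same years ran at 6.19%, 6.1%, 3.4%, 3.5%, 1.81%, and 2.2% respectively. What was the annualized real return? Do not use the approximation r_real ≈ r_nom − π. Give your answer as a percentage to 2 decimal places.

6.98%

Cumulative inflation factor: 1.0619 × 1.061 × 1.034 × 1.035 × 1.0181 × 1.022 ≈ 1.25459.
Nominal growth factor: 1.88055. Real growth factor = 1.88055 / 1.25459 ≈ 1.49894.
Annualized: 1.49894^(1/6) − 1 ≈ 0.06979.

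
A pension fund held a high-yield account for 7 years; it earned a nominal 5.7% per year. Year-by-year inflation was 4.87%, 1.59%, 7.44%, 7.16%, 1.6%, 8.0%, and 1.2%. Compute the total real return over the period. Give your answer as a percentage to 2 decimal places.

Cumulative inflation factor: 1.0487 × 1.0159 × 1.0744 × 1.0716 × 1.016 × 1.080 × 1.012 ≈ 1.36207.
Nominal growth factor: 1.47409. Real growth factor = 1.47409 / 1.36207 ≈ 1.08225.
Total real return ≈ 8.2246%.

8.22%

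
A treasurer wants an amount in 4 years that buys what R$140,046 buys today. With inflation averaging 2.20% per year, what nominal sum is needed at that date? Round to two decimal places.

Cumulative price-level factor: (1+2.20%)^4 ≈ 1.0909468263.
Multiplying R$140,046 by the price-level factor gives the future nominal sum.

R$152,782.74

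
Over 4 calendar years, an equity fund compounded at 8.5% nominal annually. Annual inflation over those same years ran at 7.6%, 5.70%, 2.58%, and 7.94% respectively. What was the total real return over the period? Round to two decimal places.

10.05%

Cumulative inflation factor: 1.076 × 1.0570 × 1.0258 × 1.0794 ≈ 1.25931.
Nominal growth factor: 1.38586. Real growth factor = 1.38586 / 1.25931 ≈ 1.10049.
Total real return ≈ 10.0491%.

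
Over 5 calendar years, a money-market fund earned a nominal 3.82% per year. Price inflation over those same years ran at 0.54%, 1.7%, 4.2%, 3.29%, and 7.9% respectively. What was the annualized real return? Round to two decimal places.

0.31%

Cumulative inflation factor: 1.0054 × 1.017 × 1.042 × 1.0329 × 1.079 ≈ 1.18743.
Nominal growth factor: 1.20616. Real growth factor = 1.20616 / 1.18743 ≈ 1.01578.
Annualized: 1.01578^(1/5) − 1 ≈ 0.00314.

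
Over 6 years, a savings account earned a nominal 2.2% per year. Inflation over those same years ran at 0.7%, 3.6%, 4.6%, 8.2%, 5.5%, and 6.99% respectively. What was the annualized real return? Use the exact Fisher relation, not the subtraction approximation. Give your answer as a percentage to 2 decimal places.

Cumulative inflation factor: 1.007 × 1.036 × 1.046 × 1.082 × 1.055 × 1.0699 ≈ 1.33274.
Nominal growth factor: 1.13948. Real growth factor = 1.13948 / 1.33274 ≈ 0.85499.
Annualized: 0.85499^(1/6) − 1 ≈ -0.02577.

-2.58%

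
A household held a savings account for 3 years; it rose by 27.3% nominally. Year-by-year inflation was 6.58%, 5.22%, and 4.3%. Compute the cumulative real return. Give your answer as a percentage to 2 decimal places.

Cumulative inflation factor: 1.0658 × 1.0522 × 1.043 ≈ 1.16966.
Nominal growth factor: 1.27300. Real growth factor = 1.27300 / 1.16966 ≈ 1.08835.
Total real return ≈ 8.8354%.

8.84%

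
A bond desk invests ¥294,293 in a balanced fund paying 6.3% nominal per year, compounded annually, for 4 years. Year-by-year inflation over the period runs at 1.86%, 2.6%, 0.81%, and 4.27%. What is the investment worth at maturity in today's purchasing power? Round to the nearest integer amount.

¥342,057

Nominal value at maturity: ¥294,293 × (1 + 6.3%)^4 ≈ ¥375,762.
Price-level factor over 4 years: 1.0186 × 1.026 × 1.0081 × 1.0427 ≈ 1.0985353099.
Dividing the nominal maturity value by the price-level factor gives the value in today's money.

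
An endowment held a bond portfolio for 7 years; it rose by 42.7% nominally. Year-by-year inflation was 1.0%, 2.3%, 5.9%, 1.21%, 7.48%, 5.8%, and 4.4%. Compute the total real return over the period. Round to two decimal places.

Cumulative inflation factor: 1.010 × 1.023 × 1.059 × 1.0121 × 1.0748 × 1.058 × 1.044 ≈ 1.31471.
Nominal growth factor: 1.42700. Real growth factor = 1.42700 / 1.31471 ≈ 1.08541.
Total real return ≈ 8.5410%.

8.54%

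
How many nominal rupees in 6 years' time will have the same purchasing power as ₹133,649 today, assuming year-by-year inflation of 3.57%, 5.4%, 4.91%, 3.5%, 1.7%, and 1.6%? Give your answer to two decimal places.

Cumulative price-level factor: 1.0357 × 1.054 × 1.0491 × 1.035 × 1.017 × 1.016 ≈ 1.2247472834.
Multiplying ₹133,649 by the price-level factor gives the future nominal sum.

₹163,686.25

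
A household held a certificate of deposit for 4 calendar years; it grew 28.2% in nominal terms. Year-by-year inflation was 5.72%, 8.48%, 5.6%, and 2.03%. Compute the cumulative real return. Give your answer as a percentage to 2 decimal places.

Cumulative inflation factor: 1.0572 × 1.0848 × 1.056 × 1.0203 ≈ 1.23566.
Nominal growth factor: 1.28200. Real growth factor = 1.28200 / 1.23566 ≈ 1.03750.
Total real return ≈ 3.7503%.

3.75%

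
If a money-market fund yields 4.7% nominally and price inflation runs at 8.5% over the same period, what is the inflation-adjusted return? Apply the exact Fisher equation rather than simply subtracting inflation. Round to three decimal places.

Real return via the Fisher equation: (1 + 4.7%)/(1 + 8.5%) − 1 = 1.047/1.085 − 1 ≈ -0.03502.

-3.502%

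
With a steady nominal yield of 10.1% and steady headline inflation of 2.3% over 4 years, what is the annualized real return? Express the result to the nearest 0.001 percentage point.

With constant rates the annual real return is the same each year: (1+10.1%)/(1+2.3%) − 1 = 0.07625.

7.625%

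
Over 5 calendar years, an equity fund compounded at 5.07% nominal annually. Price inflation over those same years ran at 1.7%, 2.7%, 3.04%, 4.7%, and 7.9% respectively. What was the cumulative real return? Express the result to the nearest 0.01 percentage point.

Cumulative inflation factor: 1.017 × 1.027 × 1.0304 × 1.047 × 1.079 ≈ 1.21581.
Nominal growth factor: 1.28054. Real growth factor = 1.28054 / 1.21581 ≈ 1.05324.
Total real return ≈ 5.3242%.

5.32%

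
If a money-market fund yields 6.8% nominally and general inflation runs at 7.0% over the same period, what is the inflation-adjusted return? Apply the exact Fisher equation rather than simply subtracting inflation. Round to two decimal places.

Real return via the Fisher equation: (1 + 6.8%)/(1 + 7.0%) − 1 = 1.068/1.070 − 1 ≈ -0.00187.

-0.19%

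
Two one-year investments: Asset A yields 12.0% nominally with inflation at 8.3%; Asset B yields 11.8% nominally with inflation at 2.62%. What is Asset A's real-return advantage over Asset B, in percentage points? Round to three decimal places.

-5.529

Asset A real return: 1.120/1.083 − 1 = 3.4164%.
Asset B real return: 1.118/1.0262 − 1 = 8.9456%.
Difference: 3.4164 − 8.9456 = -5.5292 pp.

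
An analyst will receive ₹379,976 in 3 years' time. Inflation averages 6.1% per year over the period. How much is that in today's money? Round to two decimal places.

₹318,133.95

Price-level factor over 3 years: (1 + 6.1%)^3 = 1.194389981.
Purchasing power today: ₹379,976 divided by that factor.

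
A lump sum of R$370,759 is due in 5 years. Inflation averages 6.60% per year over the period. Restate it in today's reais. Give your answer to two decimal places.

Price-level factor over 5 years: (1 + 6.60%)^5 ≈ 1.3765310860.
Purchasing power today: R$370,759 divided by that factor.

R$269,342.99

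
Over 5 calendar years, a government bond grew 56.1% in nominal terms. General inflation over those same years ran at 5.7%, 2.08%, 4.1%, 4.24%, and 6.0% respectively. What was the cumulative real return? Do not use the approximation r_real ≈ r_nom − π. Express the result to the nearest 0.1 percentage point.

25.8%

Cumulative inflation factor: 1.057 × 1.0208 × 1.041 × 1.0424 × 1.060 ≈ 1.24110.
Nominal growth factor: 1.56100. Real growth factor = 1.56100 / 1.24110 ≈ 1.25776.
Total real return ≈ 25.7756%.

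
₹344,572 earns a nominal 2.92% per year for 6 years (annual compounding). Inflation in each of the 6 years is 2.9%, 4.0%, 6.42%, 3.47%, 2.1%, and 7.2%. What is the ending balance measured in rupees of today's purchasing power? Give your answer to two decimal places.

₹317,520.45

Nominal value at maturity: ₹344,572 × (1 + 2.92%)^6 ≈ ₹409,523.33.
Price-level factor over 6 years: 1.029 × 1.040 × 1.0642 × 1.0347 × 1.021 × 1.072 ≈ 1.2897541833.
Dividing the nominal maturity value by the price-level factor gives the value in today's money.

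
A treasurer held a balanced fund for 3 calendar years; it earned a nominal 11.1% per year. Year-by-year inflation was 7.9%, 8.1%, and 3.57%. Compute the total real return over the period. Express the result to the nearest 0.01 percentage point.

Cumulative inflation factor: 1.079 × 1.081 × 1.0357 ≈ 1.20804.
Nominal growth factor: 1.37133. Real growth factor = 1.37133 / 1.20804 ≈ 1.13517.
Total real return ≈ 13.5170%.

13.52%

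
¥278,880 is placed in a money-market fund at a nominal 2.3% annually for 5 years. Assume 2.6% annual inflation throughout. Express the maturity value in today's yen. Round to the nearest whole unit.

¥274,827

Nominal value at maturity: ¥278,880 × (1 + 2.3%)^5 ≈ ¥312,461.
Price-level factor over 5 years: (1 + 2.6%)^5 ≈ 1.1369380568.
Dividing the nominal maturity value by the price-level factor gives the value in today's money.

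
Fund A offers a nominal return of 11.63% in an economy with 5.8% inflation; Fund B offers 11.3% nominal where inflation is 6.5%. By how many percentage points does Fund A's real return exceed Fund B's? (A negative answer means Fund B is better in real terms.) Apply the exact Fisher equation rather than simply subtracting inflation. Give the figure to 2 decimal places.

Fund A real return: 1.1163/1.058 − 1 = 5.510%.
Fund B real return: 1.113/1.065 − 1 = 4.507%.
Difference: 5.510 − 4.507 = 1.003 pp.

1.00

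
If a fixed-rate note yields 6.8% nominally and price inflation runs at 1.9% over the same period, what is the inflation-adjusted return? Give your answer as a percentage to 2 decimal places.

Real return via the Fisher equation: (1 + 6.8%)/(1 + 1.9%) − 1 = 1.068/1.019 − 1 ≈ 0.04809.

4.81%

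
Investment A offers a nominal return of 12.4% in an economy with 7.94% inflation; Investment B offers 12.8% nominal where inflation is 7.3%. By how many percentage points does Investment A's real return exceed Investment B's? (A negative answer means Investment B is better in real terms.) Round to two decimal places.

Investment A real return: 1.124/1.0794 − 1 = 4.132%.
Investment B real return: 1.128/1.073 − 1 = 5.126%.
Difference: 4.132 − 5.126 = -0.994 pp.

-0.99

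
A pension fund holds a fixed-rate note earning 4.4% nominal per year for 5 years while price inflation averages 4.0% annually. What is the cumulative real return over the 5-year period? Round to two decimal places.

1.94%

The annual real rate is (1+4.4%)/(1+4.0%) − 1 = 0.3846%.
Compounded over 5 years: (1 + 0.003846)^5 − 1 ≈ 0.01938.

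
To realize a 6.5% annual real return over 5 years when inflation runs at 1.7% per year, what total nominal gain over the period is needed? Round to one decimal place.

49.1%

Required annual nominal rate: (1+6.5%)(1+1.7%) − 1 = 8.3105%.
Cumulative over 5 years: (1 + 0.083105)^5 − 1 ≈ 0.49057.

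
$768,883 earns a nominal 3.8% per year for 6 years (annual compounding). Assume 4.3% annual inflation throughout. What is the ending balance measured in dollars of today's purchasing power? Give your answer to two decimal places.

Nominal value at maturity: $768,883 × (1 + 3.8%)^6 ≈ $961,710.55.
Price-level factor over 6 years: (1 + 4.3%)^6 ≈ 1.2873773104.
Dividing the nominal maturity value by the price-level factor gives the value in today's money.

$747,030.84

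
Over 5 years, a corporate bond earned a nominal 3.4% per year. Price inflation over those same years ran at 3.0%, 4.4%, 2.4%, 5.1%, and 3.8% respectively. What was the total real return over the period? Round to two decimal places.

Cumulative inflation factor: 1.030 × 1.044 × 1.024 × 1.051 × 1.038 ≈ 1.20126.
Nominal growth factor: 1.18196. Real growth factor = 1.18196 / 1.20126 ≈ 0.98393.
Total real return ≈ -1.6068%.

-1.61%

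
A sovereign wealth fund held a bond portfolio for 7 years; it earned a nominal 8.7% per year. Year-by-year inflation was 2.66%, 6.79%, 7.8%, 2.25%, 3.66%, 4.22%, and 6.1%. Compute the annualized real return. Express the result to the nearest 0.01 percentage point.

3.76%

Cumulative inflation factor: 1.0266 × 1.0679 × 1.078 × 1.0225 × 1.0366 × 1.0422 × 1.061 ≈ 1.38513.
Nominal growth factor: 1.79311. Real growth factor = 1.79311 / 1.38513 ≈ 1.29454.
Annualized: 1.29454^(1/7) − 1 ≈ 0.03757.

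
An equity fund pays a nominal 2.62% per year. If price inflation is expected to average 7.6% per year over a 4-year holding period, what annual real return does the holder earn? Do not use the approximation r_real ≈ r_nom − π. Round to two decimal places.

-4.63%

With constant rates the annual real return is the same each year: (1+2.62%)/(1+7.6%) − 1 = -0.04628.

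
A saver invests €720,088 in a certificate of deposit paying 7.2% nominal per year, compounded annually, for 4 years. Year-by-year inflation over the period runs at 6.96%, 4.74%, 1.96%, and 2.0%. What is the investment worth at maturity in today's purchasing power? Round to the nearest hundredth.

Nominal value at maturity: €720,088 × (1 + 7.2%)^4 ≈ €950,965.40.
Price-level factor over 4 years: 1.0696 × 1.0474 × 1.0196 × 1.020 ≈ 1.1651020392.
The maturity value deflated by that factor is the answer in today's purchasing power.

€816,207.82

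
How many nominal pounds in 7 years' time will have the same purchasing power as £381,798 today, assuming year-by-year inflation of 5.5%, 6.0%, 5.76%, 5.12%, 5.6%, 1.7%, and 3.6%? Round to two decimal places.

£528,133.11

Cumulative price-level factor: 1.055 × 1.060 × 1.0576 × 1.0512 × 1.056 × 1.017 × 1.036 ≈ 1.3832788788.
Multiplying £381,798 by the price-level factor gives the future nominal sum.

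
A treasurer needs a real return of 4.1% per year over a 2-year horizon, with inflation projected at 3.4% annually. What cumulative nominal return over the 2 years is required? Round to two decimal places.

15.86%

Required annual nominal rate: (1+4.1%)(1+3.4%) − 1 = 7.6394%.
Cumulative over 2 years: (1 + 0.076394)^2 − 1 ≈ 0.15862.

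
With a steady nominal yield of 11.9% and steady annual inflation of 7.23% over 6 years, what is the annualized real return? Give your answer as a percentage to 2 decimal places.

4.36%

With constant rates the annual real return is the same each year: (1+11.9%)/(1+7.23%) − 1 = 0.04355.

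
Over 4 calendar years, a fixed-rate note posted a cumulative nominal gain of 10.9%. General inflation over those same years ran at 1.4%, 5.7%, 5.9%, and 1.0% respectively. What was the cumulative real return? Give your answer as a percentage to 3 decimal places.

-3.261%

Cumulative inflation factor: 1.014 × 1.057 × 1.059 × 1.010 ≈ 1.14638.
Nominal growth factor: 1.10900. Real growth factor = 1.10900 / 1.14638 ≈ 0.96739.
Total real return ≈ -3.2611%.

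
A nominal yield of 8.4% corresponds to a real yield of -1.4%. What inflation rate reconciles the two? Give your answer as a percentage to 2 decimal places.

From (1+r_nom) = (1+r_real)(1+π), we get 1+π = (1 + 8.4%)/(1 − 1.4%) = 1.084/0.986 ≈ 1.09939.
So π ≈ 9.9391%.

9.94%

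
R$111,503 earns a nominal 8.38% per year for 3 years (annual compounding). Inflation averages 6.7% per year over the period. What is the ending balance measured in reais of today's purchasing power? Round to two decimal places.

Nominal value at maturity: R$111,503 × (1 + 8.38%)^3 ≈ R$141,949.54.
Price-level factor over 3 years: (1 + 6.7%)^3 = 1.214767763.
The maturity value deflated by that factor is the answer in today's purchasing power.

R$116,853.23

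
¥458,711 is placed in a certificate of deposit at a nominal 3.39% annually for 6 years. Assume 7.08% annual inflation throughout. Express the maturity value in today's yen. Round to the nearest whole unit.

Nominal value at maturity: ¥458,711 × (1 + 3.39%)^6 ≈ ¥560,287.
Price-level factor over 6 years: (1 + 7.08%)^6 ≈ 1.5074751963.
Dividing the nominal maturity value by the price-level factor gives the value in today's money.

¥371,672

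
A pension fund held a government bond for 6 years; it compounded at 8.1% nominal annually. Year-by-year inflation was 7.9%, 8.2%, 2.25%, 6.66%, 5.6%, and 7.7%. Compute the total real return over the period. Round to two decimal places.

10.19%

Cumulative inflation factor: 1.079 × 1.082 × 1.0225 × 1.0666 × 1.056 × 1.077 ≈ 1.44808.
Nominal growth factor: 1.59571. Real growth factor = 1.59571 / 1.44808 ≈ 1.10195.
Total real return ≈ 10.1948%.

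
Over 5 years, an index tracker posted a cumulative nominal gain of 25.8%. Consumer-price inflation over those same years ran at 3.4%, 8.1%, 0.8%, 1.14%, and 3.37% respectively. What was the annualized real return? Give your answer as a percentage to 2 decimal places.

Cumulative inflation factor: 1.034 × 1.081 × 1.008 × 1.0114 × 1.0337 ≈ 1.17794.
Nominal growth factor: 1.25800. Real growth factor = 1.25800 / 1.17794 ≈ 1.06796.
Annualized: 1.06796^(1/5) − 1 ≈ 0.01324.

1.32%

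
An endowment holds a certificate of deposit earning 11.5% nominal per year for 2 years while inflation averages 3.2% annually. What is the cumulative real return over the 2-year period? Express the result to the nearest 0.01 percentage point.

The annual real rate is (1+11.5%)/(1+3.2%) − 1 = 8.0426%.
Compounded over 2 years: (1 + 0.080426)^2 − 1 ≈ 0.16732.

16.73%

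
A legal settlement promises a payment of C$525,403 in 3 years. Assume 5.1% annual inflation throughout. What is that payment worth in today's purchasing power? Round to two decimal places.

Price-level factor over 3 years: (1 + 5.1%)^3 = 1.160935651.
Purchasing power today: C$525,403 divided by that factor.

C$452,568.58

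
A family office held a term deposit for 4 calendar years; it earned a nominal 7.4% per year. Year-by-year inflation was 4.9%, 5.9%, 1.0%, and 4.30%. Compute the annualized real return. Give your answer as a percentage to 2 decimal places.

3.26%

Cumulative inflation factor: 1.049 × 1.059 × 1.010 × 1.0430 ≈ 1.17025.
Nominal growth factor: 1.33051. Real growth factor = 1.33051 / 1.17025 ≈ 1.13695.
Annualized: 1.13695^(1/4) − 1 ≈ 0.03261.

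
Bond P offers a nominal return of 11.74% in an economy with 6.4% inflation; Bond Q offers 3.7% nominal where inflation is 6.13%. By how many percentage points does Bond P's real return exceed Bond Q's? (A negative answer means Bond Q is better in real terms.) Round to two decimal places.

Bond P real return: 1.1174/1.064 − 1 = 5.019%.
Bond Q real return: 1.037/1.0613 − 1 = -2.290%.
Difference: 5.019 − (-2.290) = 7.309 pp.

7.31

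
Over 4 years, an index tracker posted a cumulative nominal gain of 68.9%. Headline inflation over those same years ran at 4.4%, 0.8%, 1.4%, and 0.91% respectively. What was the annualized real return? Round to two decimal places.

Cumulative inflation factor: 1.044 × 1.008 × 1.014 × 1.0091 ≈ 1.07680.
Nominal growth factor: 1.68900. Real growth factor = 1.68900 / 1.07680 ≈ 1.56854.
Annualized: 1.56854^(1/4) − 1 ≈ 0.11911.

11.91%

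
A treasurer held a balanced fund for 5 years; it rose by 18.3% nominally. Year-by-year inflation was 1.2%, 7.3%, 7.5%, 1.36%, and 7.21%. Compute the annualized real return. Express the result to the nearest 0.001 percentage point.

Cumulative inflation factor: 1.012 × 1.073 × 1.075 × 1.0136 × 1.0721 ≈ 1.26850.
Nominal growth factor: 1.18300. Real growth factor = 1.18300 / 1.26850 ≈ 0.93260.
Annualized: 0.93260^(1/5) − 1 ≈ -0.01386.

-1.386%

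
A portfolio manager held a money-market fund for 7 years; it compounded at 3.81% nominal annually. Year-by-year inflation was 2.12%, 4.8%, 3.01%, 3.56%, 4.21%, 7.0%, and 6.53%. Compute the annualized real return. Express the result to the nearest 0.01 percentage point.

-0.61%

Cumulative inflation factor: 1.0212 × 1.048 × 1.0301 × 1.0356 × 1.0421 × 1.070 × 1.0653 ≈ 1.35615.
Nominal growth factor: 1.29919. Real growth factor = 1.29919 / 1.35615 ≈ 0.95800.
Annualized: 0.95800^(1/7) − 1 ≈ -0.00611.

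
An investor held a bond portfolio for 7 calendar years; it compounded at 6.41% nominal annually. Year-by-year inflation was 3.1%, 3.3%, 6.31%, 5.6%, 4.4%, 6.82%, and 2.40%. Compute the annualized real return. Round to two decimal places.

1.78%

Cumulative inflation factor: 1.031 × 1.033 × 1.0631 × 1.056 × 1.044 × 1.0682 × 1.0240 ≈ 1.36537.
Nominal growth factor: 1.54482. Real growth factor = 1.54482 / 1.36537 ≈ 1.13143.
Annualized: 1.13143^(1/7) − 1 ≈ 0.01780.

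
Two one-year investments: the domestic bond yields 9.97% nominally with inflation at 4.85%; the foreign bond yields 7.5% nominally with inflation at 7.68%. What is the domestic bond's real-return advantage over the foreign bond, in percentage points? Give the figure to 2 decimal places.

5.05

The domestic bond real return: 1.0997/1.0485 − 1 = 4.883%.
The foreign bond real return: 1.075/1.0768 − 1 = -0.167%.
Difference: 4.883 − (-0.167) = 5.050 pp.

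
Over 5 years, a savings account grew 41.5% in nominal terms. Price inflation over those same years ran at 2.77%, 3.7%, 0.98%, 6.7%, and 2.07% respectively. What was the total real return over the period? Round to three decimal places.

Cumulative inflation factor: 1.0277 × 1.037 × 1.0098 × 1.067 × 1.0207 ≈ 1.17204.
Nominal growth factor: 1.41500. Real growth factor = 1.41500 / 1.17204 ≈ 1.20730.
Total real return ≈ 20.7295%.

20.730%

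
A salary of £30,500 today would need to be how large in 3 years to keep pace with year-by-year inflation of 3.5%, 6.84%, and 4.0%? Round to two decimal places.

£35,075.79

Cumulative price-level factor: 1.035 × 1.0684 × 1.040 = 1.15002576.
The nominal amount required is £30,500 scaled up by that factor.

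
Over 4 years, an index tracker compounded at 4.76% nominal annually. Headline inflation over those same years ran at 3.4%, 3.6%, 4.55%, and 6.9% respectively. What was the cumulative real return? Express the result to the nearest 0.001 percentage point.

0.600%

Cumulative inflation factor: 1.034 × 1.036 × 1.0455 × 1.069 ≈ 1.19724.
Nominal growth factor: 1.20443. Real growth factor = 1.20443 / 1.19724 ≈ 1.00600.
Total real return ≈ 0.6004%.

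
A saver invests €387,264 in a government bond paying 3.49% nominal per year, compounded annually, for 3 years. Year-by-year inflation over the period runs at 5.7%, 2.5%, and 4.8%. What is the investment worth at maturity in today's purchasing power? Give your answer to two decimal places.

Nominal value at maturity: €387,264 × (1 + 3.49%)^3 ≈ €429,242.08.
Price-level factor over 3 years: 1.057 × 1.025 × 1.048 = 1.1354294.
Dividing the nominal maturity value by the price-level factor gives the value in today's money.

€378,043.83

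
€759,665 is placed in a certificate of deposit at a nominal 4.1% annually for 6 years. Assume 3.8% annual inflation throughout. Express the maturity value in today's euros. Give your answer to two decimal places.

Nominal value at maturity: €759,665 × (1 + 4.1%)^6 ≈ €966,777.41.
Price-level factor over 6 years: (1 + 3.8%)^6 ≈ 1.2507891955.
The maturity value deflated by that factor is the answer in today's purchasing power.

€772,933.93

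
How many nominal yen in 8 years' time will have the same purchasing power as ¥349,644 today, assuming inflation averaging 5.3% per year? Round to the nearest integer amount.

¥528,510

Cumulative price-level factor: (1+5.3%)^8 ≈ 1.5115654947.
The nominal amount required is ¥349,644 scaled up by that factor.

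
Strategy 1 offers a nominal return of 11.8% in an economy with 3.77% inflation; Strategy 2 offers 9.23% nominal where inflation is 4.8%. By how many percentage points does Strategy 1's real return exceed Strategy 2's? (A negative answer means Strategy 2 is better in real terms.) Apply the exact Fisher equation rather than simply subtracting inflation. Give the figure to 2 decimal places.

3.51

Strategy 1 real return: 1.118/1.0377 − 1 = 7.738%.
Strategy 2 real return: 1.0923/1.048 − 1 = 4.227%.
Difference: 7.738 − 4.227 = 3.511 pp.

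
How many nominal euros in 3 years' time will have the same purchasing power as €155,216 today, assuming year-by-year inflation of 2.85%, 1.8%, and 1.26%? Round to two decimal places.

Cumulative price-level factor: 1.0285 × 1.018 × 1.0126 = 1.0602053638.
Multiplying €155,216 by the price-level factor gives the future nominal sum.

€164,560.84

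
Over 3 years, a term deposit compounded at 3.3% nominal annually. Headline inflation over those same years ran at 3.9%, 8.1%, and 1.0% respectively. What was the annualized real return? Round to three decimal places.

Cumulative inflation factor: 1.039 × 1.081 × 1.010 ≈ 1.13439.
Nominal growth factor: 1.10230. Real growth factor = 1.10230 / 1.13439 ≈ 0.97171.
Annualized: 0.97171^(1/3) − 1 ≈ -0.00952.

-0.952%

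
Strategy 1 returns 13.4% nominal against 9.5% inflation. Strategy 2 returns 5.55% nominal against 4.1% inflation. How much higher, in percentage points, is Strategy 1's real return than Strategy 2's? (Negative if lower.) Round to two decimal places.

Strategy 1 real return: 1.134/1.095 − 1 = 3.562%.
Strategy 2 real return: 1.0555/1.041 − 1 = 1.393%.
Difference: 3.562 − 1.393 = 2.169 pp.

2.17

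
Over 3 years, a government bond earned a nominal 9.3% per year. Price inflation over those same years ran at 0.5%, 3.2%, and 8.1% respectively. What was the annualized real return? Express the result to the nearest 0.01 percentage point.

5.21%

Cumulative inflation factor: 1.005 × 1.032 × 1.081 ≈ 1.12117.
Nominal growth factor: 1.30575. Real growth factor = 1.30575 / 1.12117 ≈ 1.16463.
Annualized: 1.16463^(1/3) − 1 ≈ 0.05211.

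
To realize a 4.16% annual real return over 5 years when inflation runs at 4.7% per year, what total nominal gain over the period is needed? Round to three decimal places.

Required annual nominal rate: (1+4.16%)(1+4.7%) − 1 = 9.05552%.
Cumulative over 5 years: (1 + 0.0905552)^5 − 1 ≈ 0.54255.

54.255%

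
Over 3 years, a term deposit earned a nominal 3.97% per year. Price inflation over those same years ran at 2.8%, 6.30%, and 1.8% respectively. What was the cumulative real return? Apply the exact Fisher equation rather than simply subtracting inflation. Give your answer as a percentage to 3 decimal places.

1.030%

Cumulative inflation factor: 1.028 × 1.0630 × 1.018 ≈ 1.11243.
Nominal growth factor: 1.12389. Real growth factor = 1.12389 / 1.11243 ≈ 1.01030.
Total real return ≈ 1.0299%.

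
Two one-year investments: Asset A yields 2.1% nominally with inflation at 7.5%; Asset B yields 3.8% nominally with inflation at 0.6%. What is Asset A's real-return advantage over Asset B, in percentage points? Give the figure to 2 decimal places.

Asset A real return: 1.021/1.075 − 1 = -5.023%.
Asset B real return: 1.038/1.006 − 1 = 3.181%.
Difference: -5.023 − 3.181 = -8.204 pp.

-8.20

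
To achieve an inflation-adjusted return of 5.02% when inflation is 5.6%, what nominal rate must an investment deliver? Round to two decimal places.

10.90%

By the Fisher equation, 1 + r_nom = (1 + 5.02%)(1 + 5.6%) = 1.0502 × 1.056 = 1.1090112.
So r_nom = 10.90112%.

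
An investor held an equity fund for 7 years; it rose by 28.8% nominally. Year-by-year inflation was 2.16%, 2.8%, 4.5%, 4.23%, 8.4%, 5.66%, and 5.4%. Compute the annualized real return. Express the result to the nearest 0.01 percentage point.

-0.99%

Cumulative inflation factor: 1.0216 × 1.028 × 1.045 × 1.0423 × 1.084 × 1.0566 × 1.054 ≈ 1.38090.
Nominal growth factor: 1.28800. Real growth factor = 1.28800 / 1.38090 ≈ 0.93272.
Annualized: 0.93272^(1/7) − 1 ≈ -0.00990.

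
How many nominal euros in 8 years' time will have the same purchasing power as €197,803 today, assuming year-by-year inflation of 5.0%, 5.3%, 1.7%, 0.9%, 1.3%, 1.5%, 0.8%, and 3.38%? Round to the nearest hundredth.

Cumulative price-level factor: 1.050 × 1.053 × 1.017 × 1.009 × 1.013 × 1.015 × 1.008 × 1.0338 ≈ 1.2156325966.
Multiplying €197,803 by the price-level factor gives the future nominal sum.

€240,455.77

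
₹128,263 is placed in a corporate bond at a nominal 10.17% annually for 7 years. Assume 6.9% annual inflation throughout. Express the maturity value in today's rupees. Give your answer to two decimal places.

₹158,380.21

Nominal value at maturity: ₹128,263 × (1 + 10.17%)^7 ≈ ₹252,664.86.
Price-level factor over 7 years: (1 + 6.9%)^7 ≈ 1.5953057718.
Dividing the nominal maturity value by the price-level factor gives the value in today's money.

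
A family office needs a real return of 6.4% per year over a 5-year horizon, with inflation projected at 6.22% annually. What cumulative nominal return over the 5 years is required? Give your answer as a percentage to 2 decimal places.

Required annual nominal rate: (1+6.4%)(1+6.22%) − 1 = 13.01808%.
Cumulative over 5 years: (1 + 0.1301808)^5 − 1 ≈ 0.84391.

84.39%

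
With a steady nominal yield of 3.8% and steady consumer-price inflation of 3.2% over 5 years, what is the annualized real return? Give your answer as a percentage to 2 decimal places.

0.58%

With constant rates the annual real return is the same each year: (1+3.8%)/(1+3.2%) − 1 = 0.00581.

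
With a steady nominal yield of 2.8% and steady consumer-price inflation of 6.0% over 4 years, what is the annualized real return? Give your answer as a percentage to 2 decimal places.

-3.02%

With constant rates the annual real return is the same each year: (1+2.8%)/(1+6.0%) − 1 = -0.03019.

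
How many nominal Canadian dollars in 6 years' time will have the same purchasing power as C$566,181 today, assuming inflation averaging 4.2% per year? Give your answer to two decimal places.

C$724,705.58

Cumulative price-level factor: (1+4.2%)^6 ≈ 1.2799892251.
Multiplying C$566,181 by the price-level factor gives the future nominal sum.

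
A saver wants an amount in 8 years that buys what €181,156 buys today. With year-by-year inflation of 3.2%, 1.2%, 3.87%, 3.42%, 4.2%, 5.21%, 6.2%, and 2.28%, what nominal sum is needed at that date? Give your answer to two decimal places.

Cumulative price-level factor: 1.032 × 1.012 × 1.0387 × 1.0342 × 1.042 × 1.0521 × 1.062 × 1.0228 ≈ 1.3359642925.
Multiplying €181,156 by the price-level factor gives the future nominal sum.

€242,017.95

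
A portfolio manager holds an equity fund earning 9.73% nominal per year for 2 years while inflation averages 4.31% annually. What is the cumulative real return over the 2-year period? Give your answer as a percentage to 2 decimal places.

10.66%

The annual real rate is (1+9.73%)/(1+4.31%) − 1 = 5.1961%.
Compounded over 2 years: (1 + 0.051961)^2 − 1 ≈ 0.10662.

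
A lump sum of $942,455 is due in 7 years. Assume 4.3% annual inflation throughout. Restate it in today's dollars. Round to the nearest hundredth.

$701,892.28

Price-level factor over 7 years: (1 + 4.3%)^7 ≈ 1.3427345347.
Purchasing power today: $942,455 divided by that factor.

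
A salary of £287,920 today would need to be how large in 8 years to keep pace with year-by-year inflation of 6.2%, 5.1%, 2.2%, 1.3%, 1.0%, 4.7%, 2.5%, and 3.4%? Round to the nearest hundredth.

£372,882.38

Cumulative price-level factor: 1.062 × 1.051 × 1.022 × 1.013 × 1.010 × 1.047 × 1.025 × 1.034 ≈ 1.2950902491.
The nominal amount required is £287,920 scaled up by that factor.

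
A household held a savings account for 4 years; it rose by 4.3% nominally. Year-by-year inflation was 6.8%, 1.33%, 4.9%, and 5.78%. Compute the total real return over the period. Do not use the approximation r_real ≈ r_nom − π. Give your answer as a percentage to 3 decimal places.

-13.145%

Cumulative inflation factor: 1.068 × 1.0133 × 1.049 × 1.0578 ≈ 1.20085.
Nominal growth factor: 1.04300. Real growth factor = 1.04300 / 1.20085 ≈ 0.86855.
Total real return ≈ -13.1448%.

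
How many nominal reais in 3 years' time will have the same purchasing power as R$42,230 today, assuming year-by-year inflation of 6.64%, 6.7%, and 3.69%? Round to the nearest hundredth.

Cumulative price-level factor: 1.0664 × 1.067 × 1.0369 ≈ 1.1798354207.
Multiplying R$42,230 by the price-level factor gives the future nominal sum.

R$49,824.45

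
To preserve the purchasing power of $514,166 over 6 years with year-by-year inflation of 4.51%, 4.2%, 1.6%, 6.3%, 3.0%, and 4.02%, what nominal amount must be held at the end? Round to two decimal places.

$647,902.97

Cumulative price-level factor: 1.0451 × 1.042 × 1.016 × 1.063 × 1.030 × 1.0402 ≈ 1.2601046475.
Multiplying $514,166 by the price-level factor gives the future nominal sum.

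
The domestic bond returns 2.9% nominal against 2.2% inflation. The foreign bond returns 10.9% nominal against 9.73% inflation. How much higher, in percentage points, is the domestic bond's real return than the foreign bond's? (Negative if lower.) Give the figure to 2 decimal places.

The domestic bond real return: 1.029/1.022 − 1 = 0.685%.
The foreign bond real return: 1.109/1.0973 − 1 = 1.066%.
Difference: 0.685 − 1.066 = -0.381 pp.

-0.38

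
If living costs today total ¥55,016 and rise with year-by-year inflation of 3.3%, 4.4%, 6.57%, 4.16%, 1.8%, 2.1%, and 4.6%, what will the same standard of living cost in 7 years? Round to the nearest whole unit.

Cumulative price-level factor: 1.033 × 1.044 × 1.0657 × 1.0416 × 1.018 × 1.021 × 1.046 ≈ 1.3014933751.
Multiplying ¥55,016 by the price-level factor gives the future nominal sum.

¥71,603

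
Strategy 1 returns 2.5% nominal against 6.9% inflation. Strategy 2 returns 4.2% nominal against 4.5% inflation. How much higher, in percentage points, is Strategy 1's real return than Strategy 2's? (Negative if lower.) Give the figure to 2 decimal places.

Strategy 1 real return: 1.025/1.069 − 1 = -4.116%.
Strategy 2 real return: 1.042/1.045 − 1 = -0.287%.
Difference: -4.116 − (-0.287) = -3.829 pp.

-3.83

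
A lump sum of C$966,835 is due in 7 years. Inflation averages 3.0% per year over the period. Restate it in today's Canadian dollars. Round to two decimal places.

C$786,125.33

Price-level factor over 7 years: (1 + 3.0%)^7 ≈ 1.2298738654.
Purchasing power today: C$966,835 divided by that factor.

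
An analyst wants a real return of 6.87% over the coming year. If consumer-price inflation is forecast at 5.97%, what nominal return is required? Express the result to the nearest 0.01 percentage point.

13.25%

By the Fisher equation, 1 + r_nom = (1 + 6.87%)(1 + 5.97%) = 1.0687 × 1.0597 = 1.13250139.
So r_nom = 13.250139%.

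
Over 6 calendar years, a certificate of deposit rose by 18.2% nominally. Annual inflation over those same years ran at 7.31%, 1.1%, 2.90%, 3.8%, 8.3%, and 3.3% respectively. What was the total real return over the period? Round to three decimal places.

Cumulative inflation factor: 1.0731 × 1.011 × 1.0290 × 1.038 × 1.083 × 1.033 ≈ 1.29638.
Nominal growth factor: 1.18200. Real growth factor = 1.18200 / 1.29638 ≈ 0.91177.
Total real return ≈ -8.8231%.

-8.823%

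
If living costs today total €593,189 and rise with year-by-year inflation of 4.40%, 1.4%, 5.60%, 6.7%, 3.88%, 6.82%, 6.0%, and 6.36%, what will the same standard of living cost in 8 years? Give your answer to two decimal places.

€885,173.88

Cumulative price-level factor: 1.0440 × 1.014 × 1.0560 × 1.067 × 1.0388 × 1.0682 × 1.060 × 1.0636 ≈ 1.4922290824.
Multiplying €593,189 by the price-level factor gives the future nominal sum.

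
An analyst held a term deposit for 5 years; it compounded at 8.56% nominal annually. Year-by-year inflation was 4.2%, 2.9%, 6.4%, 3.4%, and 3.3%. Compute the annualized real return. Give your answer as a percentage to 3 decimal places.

4.352%

Cumulative inflation factor: 1.042 × 1.029 × 1.064 × 1.034 × 1.033 ≈ 1.21856.
Nominal growth factor: 1.50782. Real growth factor = 1.50782 / 1.21856 ≈ 1.23738.
Annualized: 1.23738^(1/5) − 1 ≈ 0.04352.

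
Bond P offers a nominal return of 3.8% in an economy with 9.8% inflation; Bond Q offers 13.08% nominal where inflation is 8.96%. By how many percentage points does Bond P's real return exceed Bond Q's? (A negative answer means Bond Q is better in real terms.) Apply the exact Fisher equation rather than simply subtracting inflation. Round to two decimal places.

-9.25

Bond P real return: 1.038/1.098 − 1 = -5.464%.
Bond Q real return: 1.1308/1.0896 − 1 = 3.781%.
Difference: -5.464 − 3.781 = -9.245 pp.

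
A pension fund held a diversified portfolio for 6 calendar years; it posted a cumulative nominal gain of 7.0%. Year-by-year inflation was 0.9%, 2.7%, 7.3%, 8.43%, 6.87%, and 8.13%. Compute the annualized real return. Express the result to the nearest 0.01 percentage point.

-4.30%

Cumulative inflation factor: 1.009 × 1.027 × 1.073 × 1.0843 × 1.0687 × 1.0813 ≈ 1.39320.
Nominal growth factor: 1.07000. Real growth factor = 1.07000 / 1.39320 ≈ 0.76802.
Annualized: 0.76802^(1/6) − 1 ≈ -0.04304.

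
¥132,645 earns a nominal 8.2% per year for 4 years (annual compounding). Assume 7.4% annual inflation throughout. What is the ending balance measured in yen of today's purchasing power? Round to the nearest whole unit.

Nominal value at maturity: ¥132,645 × (1 + 8.2%)^4 ≈ ¥181,803.
Price-level factor over 4 years: (1 + 7.4%)^4 ≈ 1.3305068826.
The maturity value deflated by that factor is the answer in today's purchasing power.

¥136,642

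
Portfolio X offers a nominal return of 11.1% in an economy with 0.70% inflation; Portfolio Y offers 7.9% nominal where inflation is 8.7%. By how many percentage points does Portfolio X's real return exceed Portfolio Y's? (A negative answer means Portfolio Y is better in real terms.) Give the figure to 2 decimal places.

11.06

Portfolio X real return: 1.111/1.0070 − 1 = 10.328%.
Portfolio Y real return: 1.079/1.087 − 1 = -0.736%.
Difference: 10.328 − (-0.736) = 11.064 pp.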